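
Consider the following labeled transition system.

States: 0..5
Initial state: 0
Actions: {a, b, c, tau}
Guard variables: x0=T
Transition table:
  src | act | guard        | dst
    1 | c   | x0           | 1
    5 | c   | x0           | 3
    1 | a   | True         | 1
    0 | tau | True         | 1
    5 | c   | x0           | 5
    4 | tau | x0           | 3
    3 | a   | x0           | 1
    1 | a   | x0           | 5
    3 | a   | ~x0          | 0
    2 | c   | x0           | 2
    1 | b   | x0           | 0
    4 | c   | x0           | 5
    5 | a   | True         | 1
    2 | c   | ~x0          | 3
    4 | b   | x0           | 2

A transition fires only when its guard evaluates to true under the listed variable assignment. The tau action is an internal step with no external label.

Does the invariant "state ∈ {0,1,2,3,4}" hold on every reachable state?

Answer: INVARIANT VIOLATED at state 5

Analysis:
Inv-set: {0,1,2,3,4}
R = {0,1,3,5}
  0: safe
  1: safe
  3: safe
  5: ✗ unsafe
reach 5 via tau·a — violates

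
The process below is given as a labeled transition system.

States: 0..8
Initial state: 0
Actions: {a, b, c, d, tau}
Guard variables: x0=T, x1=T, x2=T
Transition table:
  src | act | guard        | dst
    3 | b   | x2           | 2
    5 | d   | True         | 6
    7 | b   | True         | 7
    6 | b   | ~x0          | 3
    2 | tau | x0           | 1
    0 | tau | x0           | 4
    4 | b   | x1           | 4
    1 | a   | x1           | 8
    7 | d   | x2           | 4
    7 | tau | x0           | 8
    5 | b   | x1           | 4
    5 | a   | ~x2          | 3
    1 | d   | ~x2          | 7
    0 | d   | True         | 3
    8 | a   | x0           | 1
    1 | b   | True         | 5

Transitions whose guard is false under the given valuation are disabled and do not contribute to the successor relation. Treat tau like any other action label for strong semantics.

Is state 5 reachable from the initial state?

Answer: REACHABLE

Trace:
After dropping false guards: 13 live edges.
L0 = {0}
L1 = {3,4}  total {0,3,4}
L2 = {2}  total {0,2,3,4}
L3 = {1}  total {0,1,2,3,4}
L4 = {5,8}  total {0,1,2,3,4,5,8}
L5 = {6}  total {0,1,2,3,4,5,6,8}
R = {0,1,2,3,4,5,6,8}
Path to 5: d·b·tau·b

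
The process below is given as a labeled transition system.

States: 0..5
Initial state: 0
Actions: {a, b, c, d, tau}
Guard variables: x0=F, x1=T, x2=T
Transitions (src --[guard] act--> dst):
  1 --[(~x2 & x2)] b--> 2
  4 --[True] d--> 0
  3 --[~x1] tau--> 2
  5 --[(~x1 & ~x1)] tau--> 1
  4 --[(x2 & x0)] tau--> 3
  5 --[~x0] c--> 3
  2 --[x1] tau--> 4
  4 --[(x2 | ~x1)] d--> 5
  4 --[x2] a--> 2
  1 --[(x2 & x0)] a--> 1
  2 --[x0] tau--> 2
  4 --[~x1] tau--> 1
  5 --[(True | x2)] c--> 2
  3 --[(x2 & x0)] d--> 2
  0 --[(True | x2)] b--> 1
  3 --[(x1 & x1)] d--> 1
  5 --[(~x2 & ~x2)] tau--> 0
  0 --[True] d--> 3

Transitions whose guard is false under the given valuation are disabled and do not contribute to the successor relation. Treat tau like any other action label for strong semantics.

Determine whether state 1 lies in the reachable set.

Guard filter leaves 9 enabled edge(s).
L0 = {0}
L1 = {1,3}  now seen {0,1,3}
R = {0,1,3}
trace reaching 1: b

Answer: REACHABLE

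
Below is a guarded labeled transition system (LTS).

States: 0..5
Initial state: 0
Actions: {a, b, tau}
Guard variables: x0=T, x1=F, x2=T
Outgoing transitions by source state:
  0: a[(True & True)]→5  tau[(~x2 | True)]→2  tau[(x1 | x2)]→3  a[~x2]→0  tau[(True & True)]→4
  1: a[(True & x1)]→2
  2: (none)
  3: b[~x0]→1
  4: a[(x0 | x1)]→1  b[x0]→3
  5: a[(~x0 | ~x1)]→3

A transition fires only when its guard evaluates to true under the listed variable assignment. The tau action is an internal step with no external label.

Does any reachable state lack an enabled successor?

Reach set: {0,1,2,3,4,5}
  0: a→5  tau→2  tau→3  tau→4  [deg 4]
  1: ∅  [no exit]
  2: ∅  [no exit]
  3: ∅  [no exit]
  4: a→1  b→3  [deg 2]
  5: a→3  [deg 1]
witness 1: tau·a

Answer: DEADLOCK at state 1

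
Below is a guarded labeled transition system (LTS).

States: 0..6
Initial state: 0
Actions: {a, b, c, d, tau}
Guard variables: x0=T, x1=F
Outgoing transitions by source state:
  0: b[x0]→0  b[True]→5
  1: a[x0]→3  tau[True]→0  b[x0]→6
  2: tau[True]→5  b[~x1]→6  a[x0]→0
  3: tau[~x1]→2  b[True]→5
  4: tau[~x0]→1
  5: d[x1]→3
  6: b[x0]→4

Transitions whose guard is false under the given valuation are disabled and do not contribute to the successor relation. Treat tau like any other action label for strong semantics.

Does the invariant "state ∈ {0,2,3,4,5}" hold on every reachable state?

Safe = {0,2,3,4,5}
Reach set: {0,5}
  0: ok
  5: ok

Answer: INVARIANT HOLDS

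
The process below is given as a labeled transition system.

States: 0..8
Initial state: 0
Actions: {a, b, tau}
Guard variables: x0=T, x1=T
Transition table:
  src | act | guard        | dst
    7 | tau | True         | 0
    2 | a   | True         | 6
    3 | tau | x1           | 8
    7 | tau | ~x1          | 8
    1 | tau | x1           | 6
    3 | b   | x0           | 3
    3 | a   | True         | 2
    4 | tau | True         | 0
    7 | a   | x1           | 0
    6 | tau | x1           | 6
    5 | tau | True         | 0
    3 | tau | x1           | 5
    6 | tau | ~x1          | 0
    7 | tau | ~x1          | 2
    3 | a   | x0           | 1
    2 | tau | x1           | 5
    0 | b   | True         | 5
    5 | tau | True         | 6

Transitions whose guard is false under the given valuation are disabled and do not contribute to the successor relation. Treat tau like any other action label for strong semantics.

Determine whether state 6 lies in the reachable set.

Guard filter leaves 15 enabled edge(s).
Layer 0: {0}
Layer 1: {5}  total {0,5}
Layer 2: {6}  total {0,5,6}
Reachable = {0,5,6}
trace reaching 6: b·tau

Answer: REACHABLE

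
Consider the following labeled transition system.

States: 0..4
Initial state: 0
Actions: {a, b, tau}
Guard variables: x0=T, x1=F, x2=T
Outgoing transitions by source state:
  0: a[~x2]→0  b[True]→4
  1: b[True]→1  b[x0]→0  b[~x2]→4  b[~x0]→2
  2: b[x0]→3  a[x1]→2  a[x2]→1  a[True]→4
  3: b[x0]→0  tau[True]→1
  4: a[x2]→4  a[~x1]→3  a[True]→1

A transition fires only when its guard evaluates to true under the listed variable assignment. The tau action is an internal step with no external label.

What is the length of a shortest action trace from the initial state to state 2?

Answer: UNREACHABLE

Analysis:
Layered search for 2:
  L0 = {0}
  L1 = {4}
  L2 = {1,3}
2 never appears.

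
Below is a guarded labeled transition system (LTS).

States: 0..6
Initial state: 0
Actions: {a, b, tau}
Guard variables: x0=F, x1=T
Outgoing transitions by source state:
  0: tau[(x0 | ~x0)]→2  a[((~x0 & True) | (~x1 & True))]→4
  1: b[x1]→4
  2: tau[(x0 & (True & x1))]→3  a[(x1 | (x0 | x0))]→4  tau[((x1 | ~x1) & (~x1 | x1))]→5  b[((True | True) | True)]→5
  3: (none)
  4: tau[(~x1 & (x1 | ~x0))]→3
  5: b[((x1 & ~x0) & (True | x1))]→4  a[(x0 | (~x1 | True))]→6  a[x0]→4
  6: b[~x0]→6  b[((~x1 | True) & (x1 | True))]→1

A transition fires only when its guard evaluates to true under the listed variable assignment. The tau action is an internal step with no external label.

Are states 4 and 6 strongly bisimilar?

Refine partition for ~:
  P[0] = {{0,1,2,3,4,5,6}}
  P[1] = {{0},{1,6},{2},{3,4},{5}}
  P[2] = {{0},{1},{2},{3,4},{5},{6}}
Fixed point at round 3; 6 class(es).
4∈{3,4}, 6∈{6}

Answer: NOT BISIMILAR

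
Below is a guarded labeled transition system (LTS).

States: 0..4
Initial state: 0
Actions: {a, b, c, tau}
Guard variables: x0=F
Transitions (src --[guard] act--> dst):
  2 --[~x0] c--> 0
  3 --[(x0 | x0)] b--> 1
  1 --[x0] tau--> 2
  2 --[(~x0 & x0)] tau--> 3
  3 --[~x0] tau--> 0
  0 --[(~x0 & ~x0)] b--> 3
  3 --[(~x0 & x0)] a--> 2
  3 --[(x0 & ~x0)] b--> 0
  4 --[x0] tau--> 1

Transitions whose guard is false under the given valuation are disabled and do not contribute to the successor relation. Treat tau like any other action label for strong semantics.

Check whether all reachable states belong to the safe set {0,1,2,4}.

Answer: INVARIANT VIOLATED at state 3

Trace:
Inv-set: {0,1,2,4}
Reach set: {0,3}
  0: ✓
  3: ✗ unsafe
witness against invariant: b → 3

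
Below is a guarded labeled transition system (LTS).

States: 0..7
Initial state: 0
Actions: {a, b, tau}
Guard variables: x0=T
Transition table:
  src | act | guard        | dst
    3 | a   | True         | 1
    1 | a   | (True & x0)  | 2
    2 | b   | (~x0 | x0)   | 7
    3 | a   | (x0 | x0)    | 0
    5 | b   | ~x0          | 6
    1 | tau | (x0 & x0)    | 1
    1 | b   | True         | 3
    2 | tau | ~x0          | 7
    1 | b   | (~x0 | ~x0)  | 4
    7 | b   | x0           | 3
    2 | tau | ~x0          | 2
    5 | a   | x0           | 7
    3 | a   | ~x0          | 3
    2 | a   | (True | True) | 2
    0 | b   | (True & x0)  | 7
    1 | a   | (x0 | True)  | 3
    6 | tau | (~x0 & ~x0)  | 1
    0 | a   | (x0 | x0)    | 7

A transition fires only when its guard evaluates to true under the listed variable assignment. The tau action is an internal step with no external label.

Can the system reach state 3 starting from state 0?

12 transition(s) survive guard evaluation.
Layer 0: {0}
Layer 1: {7}  cumulative {0,7}
Layer 2: {3}  cumulative {0,3,7}
Layer 3: {1}  cumulative {0,1,3,7}
Layer 4: {2}  cumulative {0,1,2,3,7}
R = {0,1,2,3,7}
Path to 3: b·b

Answer: REACHABLE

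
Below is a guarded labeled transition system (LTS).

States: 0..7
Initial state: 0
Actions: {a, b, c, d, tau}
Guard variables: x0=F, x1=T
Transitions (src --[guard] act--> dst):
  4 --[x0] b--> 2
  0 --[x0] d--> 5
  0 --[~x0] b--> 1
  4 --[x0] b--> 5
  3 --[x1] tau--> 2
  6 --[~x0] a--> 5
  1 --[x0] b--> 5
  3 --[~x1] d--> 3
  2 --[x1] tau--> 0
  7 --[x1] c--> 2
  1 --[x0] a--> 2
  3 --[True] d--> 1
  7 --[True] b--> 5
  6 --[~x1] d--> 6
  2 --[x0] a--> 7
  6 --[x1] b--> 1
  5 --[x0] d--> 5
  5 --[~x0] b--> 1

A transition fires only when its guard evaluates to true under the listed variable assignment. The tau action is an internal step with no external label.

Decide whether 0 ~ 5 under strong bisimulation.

Answer: BISIMILAR

Trace:
Refine partition for ~:
  round 0: {{0,1,2,3,4,5,6,7}}
  round 1: {{0,5},{1,4},{2},{3},{6},{7}}
6 equivalence class(es) (converged in 2)
[0]={0,5}  [5]={0,5}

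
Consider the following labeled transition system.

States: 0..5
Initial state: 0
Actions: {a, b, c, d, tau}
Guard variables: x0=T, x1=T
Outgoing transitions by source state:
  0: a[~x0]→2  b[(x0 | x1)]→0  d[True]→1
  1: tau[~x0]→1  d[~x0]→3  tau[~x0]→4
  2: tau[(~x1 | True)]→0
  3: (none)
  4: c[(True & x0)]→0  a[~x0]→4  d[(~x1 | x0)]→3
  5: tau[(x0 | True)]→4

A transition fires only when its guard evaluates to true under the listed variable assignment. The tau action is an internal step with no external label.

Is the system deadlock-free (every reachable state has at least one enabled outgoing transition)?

Answer: DEADLOCK at state 1

Analysis:
Reachable = {0,1}
  0: b→0  d→1  [2 exit(s)]
  1: ∅  [STUCK]
trace reaching 1: d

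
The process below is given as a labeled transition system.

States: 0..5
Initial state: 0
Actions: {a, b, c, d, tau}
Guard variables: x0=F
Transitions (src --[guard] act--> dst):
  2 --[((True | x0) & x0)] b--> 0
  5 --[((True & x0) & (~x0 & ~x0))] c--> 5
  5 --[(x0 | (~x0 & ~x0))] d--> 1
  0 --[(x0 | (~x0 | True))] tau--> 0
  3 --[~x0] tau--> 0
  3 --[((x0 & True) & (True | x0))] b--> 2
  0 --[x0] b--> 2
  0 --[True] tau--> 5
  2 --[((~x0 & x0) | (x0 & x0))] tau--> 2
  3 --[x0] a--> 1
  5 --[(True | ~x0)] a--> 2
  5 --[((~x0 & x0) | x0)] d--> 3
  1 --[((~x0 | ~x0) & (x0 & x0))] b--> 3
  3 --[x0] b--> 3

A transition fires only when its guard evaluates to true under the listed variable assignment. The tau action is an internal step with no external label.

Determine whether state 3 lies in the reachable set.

Answer: UNREACHABLE

Trace:
After dropping false guards: 5 live edges.
Layer 0: {0}
Layer 1: {5}  total {0,5}
Layer 2: {1,2}  total {0,1,2,5}
Reach set: {0,1,2,5}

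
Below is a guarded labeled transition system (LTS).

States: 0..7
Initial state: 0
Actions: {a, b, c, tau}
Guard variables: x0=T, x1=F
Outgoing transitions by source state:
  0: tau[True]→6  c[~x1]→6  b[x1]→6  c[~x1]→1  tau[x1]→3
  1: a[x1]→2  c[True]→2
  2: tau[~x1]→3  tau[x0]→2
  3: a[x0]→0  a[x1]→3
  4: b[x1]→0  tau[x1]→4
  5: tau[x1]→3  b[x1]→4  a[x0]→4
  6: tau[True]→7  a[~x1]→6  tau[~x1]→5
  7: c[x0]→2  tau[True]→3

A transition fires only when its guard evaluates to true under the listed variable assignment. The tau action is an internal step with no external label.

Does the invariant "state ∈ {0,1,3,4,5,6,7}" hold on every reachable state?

Answer: INVARIANT VIOLATED at state 2

Trace:
Safe = {0,1,3,4,5,6,7}
R = {0,1,2,3,4,5,6,7}
  0: ok
  1: ok
  2: ✗ unsafe
  3: ok
  4: ok
  5: ok
  6: ok
  7: ok
reach 2 via c·c — violates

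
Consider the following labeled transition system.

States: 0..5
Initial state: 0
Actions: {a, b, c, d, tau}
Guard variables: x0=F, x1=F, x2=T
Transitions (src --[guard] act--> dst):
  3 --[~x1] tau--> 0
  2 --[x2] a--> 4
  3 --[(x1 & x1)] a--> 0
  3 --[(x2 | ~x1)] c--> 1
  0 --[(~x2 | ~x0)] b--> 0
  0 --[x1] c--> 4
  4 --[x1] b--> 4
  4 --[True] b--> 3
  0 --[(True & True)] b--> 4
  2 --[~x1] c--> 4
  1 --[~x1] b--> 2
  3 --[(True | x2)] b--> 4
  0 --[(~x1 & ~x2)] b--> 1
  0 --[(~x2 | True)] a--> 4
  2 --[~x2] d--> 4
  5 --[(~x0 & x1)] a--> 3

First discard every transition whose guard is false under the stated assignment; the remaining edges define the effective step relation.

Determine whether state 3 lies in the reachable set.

Guard filter leaves 10 enabled edge(s).
Layer 0: {0}
Layer 1: {4}  total {0,4}
Layer 2: {3}  total {0,3,4}
Layer 3: {1}  total {0,1,3,4}
Layer 4: {2}  total {0,1,2,3,4}
Reach set: {0,1,2,3,4}
witness 3: b·b

Answer: REACHABLE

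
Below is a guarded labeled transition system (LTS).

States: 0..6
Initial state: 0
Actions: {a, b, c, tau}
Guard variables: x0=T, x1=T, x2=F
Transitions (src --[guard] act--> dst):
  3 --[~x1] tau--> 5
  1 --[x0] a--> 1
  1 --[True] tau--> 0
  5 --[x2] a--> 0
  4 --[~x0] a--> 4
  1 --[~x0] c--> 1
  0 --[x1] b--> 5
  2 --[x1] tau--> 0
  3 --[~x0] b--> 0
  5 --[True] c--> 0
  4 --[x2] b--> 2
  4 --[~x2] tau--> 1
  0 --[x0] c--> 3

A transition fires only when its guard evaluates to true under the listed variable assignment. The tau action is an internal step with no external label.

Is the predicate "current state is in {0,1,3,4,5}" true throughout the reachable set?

Inv-set: {0,1,3,4,5}
Reach set: {0,3,5}
  0: ✓
  3: ✓
  5: ✓

Answer: INVARIANT HOLDS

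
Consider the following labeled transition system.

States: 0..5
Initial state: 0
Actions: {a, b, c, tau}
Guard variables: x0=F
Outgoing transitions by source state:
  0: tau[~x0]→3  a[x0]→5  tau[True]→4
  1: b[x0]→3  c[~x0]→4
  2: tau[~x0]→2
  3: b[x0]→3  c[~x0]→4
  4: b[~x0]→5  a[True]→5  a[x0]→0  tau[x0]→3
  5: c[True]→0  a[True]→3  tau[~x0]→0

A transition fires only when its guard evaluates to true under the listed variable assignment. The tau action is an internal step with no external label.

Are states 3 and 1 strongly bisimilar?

Answer: BISIMILAR

Working:
Bisimulation quotient by refinement:
  P[0] = {{0,1,2,3,4,5}}
  P[1] = {{0,2},{1,3},{4},{5}}
  P[2] = {{0},{1,3},{2},{4},{5}}
stable after 3 split(s): 5 block(s)
class of 3: {1,3}; class of 1: {1,3}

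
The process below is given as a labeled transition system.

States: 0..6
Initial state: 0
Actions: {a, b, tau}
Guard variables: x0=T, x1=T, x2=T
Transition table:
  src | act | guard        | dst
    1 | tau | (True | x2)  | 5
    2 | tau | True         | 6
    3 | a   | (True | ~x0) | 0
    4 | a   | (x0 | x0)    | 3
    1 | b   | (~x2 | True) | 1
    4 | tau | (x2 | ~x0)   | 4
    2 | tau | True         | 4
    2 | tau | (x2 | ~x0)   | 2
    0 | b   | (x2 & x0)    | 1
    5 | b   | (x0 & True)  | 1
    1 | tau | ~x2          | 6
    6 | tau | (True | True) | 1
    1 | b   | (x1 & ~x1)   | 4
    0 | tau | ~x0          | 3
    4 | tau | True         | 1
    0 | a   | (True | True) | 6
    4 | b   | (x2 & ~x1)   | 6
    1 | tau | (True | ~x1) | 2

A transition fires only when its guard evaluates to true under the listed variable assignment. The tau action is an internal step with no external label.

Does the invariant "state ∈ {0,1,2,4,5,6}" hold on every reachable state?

Safe = {0,1,2,4,5,6}
Reachable = {0,1,2,3,4,5,6}
  0: safe
  1: safe
  2: safe
  3: outside
  4: safe
  5: safe
  6: safe
witness against invariant: b·tau·tau·a → 3

Answer: INVARIANT VIOLATED at state 3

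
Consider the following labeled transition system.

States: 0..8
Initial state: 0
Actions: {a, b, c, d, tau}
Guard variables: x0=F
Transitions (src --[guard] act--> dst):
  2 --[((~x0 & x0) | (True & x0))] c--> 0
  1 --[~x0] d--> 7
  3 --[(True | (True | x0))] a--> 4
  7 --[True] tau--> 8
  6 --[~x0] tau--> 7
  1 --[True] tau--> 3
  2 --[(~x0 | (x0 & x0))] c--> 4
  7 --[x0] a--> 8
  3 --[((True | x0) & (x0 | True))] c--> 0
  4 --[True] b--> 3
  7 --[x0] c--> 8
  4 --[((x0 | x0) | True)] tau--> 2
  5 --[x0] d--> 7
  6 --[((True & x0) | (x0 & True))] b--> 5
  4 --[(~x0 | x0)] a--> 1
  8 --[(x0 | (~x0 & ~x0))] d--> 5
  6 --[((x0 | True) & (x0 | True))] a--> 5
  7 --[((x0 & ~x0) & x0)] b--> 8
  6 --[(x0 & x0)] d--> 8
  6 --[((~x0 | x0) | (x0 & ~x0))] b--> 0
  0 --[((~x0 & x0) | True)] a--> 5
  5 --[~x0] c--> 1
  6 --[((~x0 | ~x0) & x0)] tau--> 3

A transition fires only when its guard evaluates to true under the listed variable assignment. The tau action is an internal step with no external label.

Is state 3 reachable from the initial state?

Answer: REACHABLE

Analysis:
After dropping false guards: 15 live edges.
L0 = {0}
L1 = {5}  now seen {0,5}
L2 = {1}  now seen {0,1,5}
L3 = {3,7}  now seen {0,1,3,5,7}
L4 = {4,8}  now seen {0,1,3,4,5,7,8}
L5 = {2}  now seen {0,1,2,3,4,5,7,8}
Reach set: {0,1,2,3,4,5,7,8}
Path to 3: a·c·tau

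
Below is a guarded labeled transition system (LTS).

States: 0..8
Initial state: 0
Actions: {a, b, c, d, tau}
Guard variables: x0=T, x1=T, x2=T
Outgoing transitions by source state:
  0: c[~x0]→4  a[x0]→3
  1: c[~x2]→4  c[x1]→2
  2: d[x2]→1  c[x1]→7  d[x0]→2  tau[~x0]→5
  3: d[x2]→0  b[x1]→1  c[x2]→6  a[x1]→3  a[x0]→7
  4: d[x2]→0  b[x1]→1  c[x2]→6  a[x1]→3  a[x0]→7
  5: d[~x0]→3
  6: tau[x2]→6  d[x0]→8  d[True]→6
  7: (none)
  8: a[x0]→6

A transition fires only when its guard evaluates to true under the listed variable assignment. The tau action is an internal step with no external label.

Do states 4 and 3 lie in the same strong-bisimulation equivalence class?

Answer: BISIMILAR

Trace:
Refine partition for ~:
  π0 = {{0,1,2,3,4,5,6,7,8}}
  π1 = {{0,8},{1},{2},{3,4},{5,7},{6}}
  π2 = {{0},{1},{2},{3,4},{5,7},{6},{8}}
7 equivalence class(es) (converged in 3)
[4]={3,4}  [3]={3,4}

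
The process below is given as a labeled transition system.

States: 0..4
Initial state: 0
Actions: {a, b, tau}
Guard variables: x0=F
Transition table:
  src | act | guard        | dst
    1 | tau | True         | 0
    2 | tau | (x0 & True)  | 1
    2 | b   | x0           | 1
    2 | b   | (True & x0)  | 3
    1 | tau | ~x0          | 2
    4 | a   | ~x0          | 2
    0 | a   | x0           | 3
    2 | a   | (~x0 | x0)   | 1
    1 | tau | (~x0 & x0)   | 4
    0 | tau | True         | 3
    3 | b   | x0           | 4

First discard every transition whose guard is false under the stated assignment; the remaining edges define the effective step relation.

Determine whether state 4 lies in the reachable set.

5 transition(s) survive guard evaluation.
L0 = {0}
L1 = {3}  total {0,3}
Reach set: {0,3}

Answer: UNREACHABLE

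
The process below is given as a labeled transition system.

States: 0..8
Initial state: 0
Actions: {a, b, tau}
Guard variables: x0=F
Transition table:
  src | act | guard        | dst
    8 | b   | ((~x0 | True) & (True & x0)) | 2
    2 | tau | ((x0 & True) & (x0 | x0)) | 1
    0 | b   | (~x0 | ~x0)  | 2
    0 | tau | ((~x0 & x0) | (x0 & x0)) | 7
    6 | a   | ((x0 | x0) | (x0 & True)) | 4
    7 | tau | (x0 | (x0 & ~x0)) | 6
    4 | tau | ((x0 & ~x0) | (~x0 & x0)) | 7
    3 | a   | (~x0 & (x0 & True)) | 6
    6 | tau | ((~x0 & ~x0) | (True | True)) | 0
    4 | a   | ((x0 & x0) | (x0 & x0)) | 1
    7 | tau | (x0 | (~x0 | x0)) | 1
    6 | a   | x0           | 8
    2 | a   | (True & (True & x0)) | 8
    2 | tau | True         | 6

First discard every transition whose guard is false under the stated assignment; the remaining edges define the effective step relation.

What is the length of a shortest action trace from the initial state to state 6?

Breadth-first toward 6:
  depth 0: {0}
  depth 1: {2}
  depth 2: {6}
6 enters at depth 2; path b·tau

Answer: 2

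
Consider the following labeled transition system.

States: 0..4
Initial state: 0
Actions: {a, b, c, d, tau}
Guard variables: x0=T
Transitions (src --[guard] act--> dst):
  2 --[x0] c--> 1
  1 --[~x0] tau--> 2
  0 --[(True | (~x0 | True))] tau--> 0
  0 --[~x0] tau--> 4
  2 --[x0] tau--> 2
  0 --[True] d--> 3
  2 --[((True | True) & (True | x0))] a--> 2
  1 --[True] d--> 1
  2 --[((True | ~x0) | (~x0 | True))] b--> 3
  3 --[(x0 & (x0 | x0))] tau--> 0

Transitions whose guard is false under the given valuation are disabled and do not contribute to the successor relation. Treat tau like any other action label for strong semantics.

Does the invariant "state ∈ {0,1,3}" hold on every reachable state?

Safe = {0,1,3}
Reach set: {0,3}
  0: ✓
  3: ✓

Answer: INVARIANT HOLDS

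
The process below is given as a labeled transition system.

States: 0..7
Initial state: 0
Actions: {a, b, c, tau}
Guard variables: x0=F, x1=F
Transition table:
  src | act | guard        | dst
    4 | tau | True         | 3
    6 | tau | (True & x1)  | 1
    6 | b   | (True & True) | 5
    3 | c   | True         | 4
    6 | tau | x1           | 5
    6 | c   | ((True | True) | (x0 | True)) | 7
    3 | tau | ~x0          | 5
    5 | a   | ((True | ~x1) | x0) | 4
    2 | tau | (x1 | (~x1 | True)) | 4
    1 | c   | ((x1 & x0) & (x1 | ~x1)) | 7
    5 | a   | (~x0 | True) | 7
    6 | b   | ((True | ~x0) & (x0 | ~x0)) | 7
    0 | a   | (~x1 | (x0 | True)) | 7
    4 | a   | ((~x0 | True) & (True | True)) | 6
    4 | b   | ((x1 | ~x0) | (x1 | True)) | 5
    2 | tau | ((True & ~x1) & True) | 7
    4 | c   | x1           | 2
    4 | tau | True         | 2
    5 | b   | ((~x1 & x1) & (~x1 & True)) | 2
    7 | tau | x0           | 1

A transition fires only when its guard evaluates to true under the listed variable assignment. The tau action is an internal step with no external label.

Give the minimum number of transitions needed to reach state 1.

Answer: UNREACHABLE

Working:
BFS to 1:
  Layer 0: {0}
  Layer 1: {7}
1 never appears.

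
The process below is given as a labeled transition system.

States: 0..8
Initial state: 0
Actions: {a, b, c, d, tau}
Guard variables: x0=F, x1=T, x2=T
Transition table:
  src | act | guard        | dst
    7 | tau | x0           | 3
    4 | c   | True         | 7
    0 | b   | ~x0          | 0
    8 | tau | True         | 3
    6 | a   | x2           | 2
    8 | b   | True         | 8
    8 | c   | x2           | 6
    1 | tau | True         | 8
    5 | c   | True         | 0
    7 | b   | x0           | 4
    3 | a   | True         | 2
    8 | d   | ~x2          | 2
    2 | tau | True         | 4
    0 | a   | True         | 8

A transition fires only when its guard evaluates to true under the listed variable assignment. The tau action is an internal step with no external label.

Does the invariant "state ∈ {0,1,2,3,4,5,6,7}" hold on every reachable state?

Answer: INVARIANT VIOLATED at state 8

Trace:
Inv-set: {0,1,2,3,4,5,6,7}
Reachable = {0,2,3,4,6,7,8}
  0: safe
  2: safe
  3: safe
  4: safe
  6: safe
  7: safe
  8: VIOLATES
reach 8 via a — violates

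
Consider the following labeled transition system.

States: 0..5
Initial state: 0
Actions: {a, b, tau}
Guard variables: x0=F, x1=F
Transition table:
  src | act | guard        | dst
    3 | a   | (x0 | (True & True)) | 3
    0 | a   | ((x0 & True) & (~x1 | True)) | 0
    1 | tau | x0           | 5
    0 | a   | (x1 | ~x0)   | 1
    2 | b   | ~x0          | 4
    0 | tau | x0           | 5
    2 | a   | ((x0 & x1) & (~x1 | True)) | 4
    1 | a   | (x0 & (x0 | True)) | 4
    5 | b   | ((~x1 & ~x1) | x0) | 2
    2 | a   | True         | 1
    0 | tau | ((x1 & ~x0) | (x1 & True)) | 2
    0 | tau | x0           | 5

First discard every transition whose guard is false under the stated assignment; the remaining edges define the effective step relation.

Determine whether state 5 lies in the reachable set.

Answer: UNREACHABLE

Analysis:
Guard filter leaves 5 enabled edge(s).
Layer 0: {0}
Layer 1: {1}  now seen {0,1}
R = {0,1}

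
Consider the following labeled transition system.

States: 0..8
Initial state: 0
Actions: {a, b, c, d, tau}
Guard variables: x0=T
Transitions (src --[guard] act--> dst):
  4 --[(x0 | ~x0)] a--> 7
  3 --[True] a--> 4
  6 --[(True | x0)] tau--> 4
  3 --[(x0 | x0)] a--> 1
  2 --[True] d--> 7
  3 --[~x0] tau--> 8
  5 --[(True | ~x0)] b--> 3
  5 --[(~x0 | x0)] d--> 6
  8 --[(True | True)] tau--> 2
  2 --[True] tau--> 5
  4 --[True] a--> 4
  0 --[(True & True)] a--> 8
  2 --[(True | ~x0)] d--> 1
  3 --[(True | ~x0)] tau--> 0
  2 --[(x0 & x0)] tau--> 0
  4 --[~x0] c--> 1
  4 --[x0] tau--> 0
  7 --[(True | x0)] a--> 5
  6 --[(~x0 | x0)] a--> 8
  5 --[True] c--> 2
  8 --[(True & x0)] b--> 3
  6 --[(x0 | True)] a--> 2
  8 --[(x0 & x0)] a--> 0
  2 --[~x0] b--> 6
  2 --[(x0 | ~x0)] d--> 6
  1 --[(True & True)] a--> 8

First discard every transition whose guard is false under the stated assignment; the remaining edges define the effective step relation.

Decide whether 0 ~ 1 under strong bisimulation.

Compute ~ classes (split until stable):
  P[0] = {{0,1,2,3,4,5,6,7,8}}
  P[1] = {{0,1,7},{2},{3,4,6},{5},{8}}
  P[2] = {{0,1},{2},{3,4},{5},{6},{7},{8}}
  P[3] = {{0,1},{2},{3},{4},{5},{6},{7},{8}}
stable after 4 split(s): 8 block(s)
[0]={0,1}  [1]={0,1}

Answer: BISIMILAR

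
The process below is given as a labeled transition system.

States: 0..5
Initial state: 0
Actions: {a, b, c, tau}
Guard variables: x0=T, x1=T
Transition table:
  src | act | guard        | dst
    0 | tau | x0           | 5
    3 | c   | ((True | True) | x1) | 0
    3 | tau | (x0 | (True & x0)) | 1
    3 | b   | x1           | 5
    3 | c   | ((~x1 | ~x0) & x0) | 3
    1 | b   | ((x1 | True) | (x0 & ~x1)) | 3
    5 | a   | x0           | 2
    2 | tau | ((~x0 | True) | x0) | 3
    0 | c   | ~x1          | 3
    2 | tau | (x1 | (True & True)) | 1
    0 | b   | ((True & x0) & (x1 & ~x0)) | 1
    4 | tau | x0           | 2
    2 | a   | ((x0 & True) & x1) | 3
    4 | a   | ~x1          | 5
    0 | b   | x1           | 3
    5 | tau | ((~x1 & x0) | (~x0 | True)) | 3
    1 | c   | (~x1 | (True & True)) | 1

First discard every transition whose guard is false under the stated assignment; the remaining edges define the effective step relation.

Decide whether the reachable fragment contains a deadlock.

Reachable = {0,1,2,3,5}
  0: b→3  tau→5  [2 out]
  1: b→3  c→1  [2 out]
  2: a→3  tau→1  tau→3  [3 out]
  3: b→5  c→0  tau→1  [3 out]
  5: a→2  tau→3  [2 out]

Answer: DEADLOCK-FREE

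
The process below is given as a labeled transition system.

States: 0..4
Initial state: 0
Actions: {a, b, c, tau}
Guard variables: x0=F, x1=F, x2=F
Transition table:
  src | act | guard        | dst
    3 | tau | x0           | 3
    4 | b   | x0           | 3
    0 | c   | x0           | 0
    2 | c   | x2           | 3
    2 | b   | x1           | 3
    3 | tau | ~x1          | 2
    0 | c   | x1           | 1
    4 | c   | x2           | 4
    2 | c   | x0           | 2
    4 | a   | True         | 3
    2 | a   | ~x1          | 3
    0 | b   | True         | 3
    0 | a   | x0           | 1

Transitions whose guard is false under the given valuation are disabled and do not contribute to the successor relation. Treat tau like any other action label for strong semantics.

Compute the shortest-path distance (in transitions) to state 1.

Answer: UNREACHABLE

Trace:
Layered search for 1:
  depth 0: {0}
  depth 1: {3}
  depth 2: {2}
1 never appears.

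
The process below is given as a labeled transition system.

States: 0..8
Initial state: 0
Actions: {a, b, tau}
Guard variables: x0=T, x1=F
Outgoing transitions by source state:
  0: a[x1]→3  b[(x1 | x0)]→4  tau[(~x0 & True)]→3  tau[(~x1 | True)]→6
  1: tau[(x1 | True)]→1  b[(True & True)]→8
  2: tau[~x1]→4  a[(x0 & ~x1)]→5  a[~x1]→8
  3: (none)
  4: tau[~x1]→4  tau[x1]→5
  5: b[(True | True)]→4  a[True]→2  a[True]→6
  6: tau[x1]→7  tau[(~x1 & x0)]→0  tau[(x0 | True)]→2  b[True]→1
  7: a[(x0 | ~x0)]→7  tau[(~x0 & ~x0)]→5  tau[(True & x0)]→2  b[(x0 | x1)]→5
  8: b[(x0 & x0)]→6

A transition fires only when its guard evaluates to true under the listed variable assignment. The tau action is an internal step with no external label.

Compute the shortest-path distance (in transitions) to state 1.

BFS to 1:
  Layer 0: {0}
  Layer 1: {4,6}
  Layer 2: {1,2}
1 enters at depth 2; path tau·b

Answer: 2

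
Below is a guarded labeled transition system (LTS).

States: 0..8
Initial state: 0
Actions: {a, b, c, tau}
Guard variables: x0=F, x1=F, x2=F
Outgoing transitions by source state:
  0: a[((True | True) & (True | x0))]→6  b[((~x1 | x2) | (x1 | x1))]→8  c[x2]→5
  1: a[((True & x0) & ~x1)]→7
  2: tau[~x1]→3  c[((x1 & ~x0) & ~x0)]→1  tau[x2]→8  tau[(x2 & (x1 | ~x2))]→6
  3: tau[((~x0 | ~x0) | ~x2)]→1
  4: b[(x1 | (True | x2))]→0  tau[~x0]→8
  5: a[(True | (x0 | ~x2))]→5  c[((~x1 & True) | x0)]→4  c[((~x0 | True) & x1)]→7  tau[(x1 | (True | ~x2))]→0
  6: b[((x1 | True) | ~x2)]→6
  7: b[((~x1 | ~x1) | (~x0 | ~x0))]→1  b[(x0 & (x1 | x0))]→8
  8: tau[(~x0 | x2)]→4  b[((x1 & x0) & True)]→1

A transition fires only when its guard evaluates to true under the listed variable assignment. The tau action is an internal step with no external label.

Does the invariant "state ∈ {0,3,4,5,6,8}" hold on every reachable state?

Answer: INVARIANT HOLDS

Working:
Allowed set {0,3,4,5,6,8}
Reach set: {0,4,6,8}
  0: safe
  4: safe
  6: safe
  8: safe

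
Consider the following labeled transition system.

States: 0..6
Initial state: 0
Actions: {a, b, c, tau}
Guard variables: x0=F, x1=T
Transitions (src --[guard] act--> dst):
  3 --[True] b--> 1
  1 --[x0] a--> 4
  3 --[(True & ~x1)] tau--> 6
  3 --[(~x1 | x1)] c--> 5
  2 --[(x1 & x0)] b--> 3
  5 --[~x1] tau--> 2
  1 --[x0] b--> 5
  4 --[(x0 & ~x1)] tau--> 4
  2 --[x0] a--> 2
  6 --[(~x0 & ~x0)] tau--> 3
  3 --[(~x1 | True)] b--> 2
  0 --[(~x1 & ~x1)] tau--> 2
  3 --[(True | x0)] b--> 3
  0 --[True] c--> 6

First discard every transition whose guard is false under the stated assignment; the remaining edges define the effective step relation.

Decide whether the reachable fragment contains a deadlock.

Reach set: {0,1,2,3,5,6}
  0: c→6  [1 out]
  1: ∅  [no exit]
  2: ∅  [no exit]
  3: b→1  b→2  b→3  c→5  [4 out]
  5: ∅  [no exit]
  6: tau→3  [1 out]
Path to 1: c·tau·b

Answer: DEADLOCK at state 1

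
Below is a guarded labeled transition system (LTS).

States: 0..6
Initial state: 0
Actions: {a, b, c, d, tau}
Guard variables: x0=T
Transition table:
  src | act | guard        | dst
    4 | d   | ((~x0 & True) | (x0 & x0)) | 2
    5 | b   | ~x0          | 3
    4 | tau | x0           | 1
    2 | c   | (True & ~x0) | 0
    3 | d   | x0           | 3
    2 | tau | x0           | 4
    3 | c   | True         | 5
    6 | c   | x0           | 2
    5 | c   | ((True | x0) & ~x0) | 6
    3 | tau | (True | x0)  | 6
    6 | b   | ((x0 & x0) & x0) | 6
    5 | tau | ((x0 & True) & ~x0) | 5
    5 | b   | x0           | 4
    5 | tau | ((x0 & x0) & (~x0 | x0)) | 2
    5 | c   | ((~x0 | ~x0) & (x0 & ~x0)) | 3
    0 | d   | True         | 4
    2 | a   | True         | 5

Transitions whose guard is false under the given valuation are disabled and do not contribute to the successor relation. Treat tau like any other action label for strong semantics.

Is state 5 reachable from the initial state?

Answer: REACHABLE

Analysis:
12 transition(s) survive guard evaluation.
depth 0: {0}
depth 1: {4}  cumulative {0,4}
depth 2: {1,2}  cumulative {0,1,2,4}
depth 3: {5}  cumulative {0,1,2,4,5}
Reachable = {0,1,2,4,5}
trace reaching 5: d·d·a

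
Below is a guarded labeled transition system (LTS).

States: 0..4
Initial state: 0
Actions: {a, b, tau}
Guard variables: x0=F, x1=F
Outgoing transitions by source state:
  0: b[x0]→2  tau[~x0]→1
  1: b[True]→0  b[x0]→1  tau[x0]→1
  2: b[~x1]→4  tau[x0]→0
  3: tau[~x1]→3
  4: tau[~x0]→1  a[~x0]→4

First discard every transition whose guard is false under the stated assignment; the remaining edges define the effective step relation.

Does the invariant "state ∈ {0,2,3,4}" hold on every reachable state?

Inv-set: {0,2,3,4}
R = {0,1}
  0: ok
  1: ✗ unsafe
witness against invariant: tau → 1

Answer: INVARIANT VIOLATED at state 1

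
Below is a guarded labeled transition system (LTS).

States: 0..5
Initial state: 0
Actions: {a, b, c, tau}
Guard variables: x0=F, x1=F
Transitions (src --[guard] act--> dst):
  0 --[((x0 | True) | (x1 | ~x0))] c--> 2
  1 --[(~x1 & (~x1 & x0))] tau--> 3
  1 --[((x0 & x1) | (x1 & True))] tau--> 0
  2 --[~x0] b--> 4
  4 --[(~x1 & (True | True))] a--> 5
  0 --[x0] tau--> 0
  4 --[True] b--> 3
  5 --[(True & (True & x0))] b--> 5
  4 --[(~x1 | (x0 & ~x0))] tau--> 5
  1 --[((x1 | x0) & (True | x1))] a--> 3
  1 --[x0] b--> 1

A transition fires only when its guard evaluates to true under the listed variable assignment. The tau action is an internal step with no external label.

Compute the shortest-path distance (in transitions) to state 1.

Breadth-first toward 1:
  Layer 0: {0}
  Layer 1: {2}
  Layer 2: {4}
  Layer 3: {3,5}
1 never appears.

Answer: UNREACHABLE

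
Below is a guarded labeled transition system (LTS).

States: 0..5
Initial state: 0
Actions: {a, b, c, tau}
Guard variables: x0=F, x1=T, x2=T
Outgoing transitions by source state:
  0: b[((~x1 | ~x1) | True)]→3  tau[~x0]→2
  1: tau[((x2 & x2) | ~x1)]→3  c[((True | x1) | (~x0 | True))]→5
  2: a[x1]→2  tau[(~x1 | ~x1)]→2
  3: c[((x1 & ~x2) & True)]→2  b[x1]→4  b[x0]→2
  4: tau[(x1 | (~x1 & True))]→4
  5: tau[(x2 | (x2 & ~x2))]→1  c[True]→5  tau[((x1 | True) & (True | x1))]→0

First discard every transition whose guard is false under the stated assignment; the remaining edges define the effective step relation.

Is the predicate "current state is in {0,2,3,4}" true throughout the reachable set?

Inv-set: {0,2,3,4}
R = {0,2,3,4}
  0: ok
  2: ok
  3: ok
  4: ok

Answer: INVARIANT HOLDS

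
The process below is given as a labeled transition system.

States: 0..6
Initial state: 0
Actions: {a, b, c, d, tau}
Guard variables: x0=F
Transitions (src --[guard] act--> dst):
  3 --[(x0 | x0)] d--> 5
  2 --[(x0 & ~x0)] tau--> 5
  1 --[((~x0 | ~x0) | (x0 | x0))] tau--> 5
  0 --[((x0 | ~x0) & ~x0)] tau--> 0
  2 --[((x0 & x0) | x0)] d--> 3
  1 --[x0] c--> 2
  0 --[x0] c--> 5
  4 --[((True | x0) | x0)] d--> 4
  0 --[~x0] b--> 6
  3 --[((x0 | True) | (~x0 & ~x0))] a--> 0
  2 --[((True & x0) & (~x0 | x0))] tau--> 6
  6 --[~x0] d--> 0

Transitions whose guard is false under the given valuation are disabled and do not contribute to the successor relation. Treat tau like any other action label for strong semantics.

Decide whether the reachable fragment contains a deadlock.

Reachable = {0,6}
  0: b→6  tau→0  [deg 2]
  6: d→0  [deg 1]

Answer: DEADLOCK-FREE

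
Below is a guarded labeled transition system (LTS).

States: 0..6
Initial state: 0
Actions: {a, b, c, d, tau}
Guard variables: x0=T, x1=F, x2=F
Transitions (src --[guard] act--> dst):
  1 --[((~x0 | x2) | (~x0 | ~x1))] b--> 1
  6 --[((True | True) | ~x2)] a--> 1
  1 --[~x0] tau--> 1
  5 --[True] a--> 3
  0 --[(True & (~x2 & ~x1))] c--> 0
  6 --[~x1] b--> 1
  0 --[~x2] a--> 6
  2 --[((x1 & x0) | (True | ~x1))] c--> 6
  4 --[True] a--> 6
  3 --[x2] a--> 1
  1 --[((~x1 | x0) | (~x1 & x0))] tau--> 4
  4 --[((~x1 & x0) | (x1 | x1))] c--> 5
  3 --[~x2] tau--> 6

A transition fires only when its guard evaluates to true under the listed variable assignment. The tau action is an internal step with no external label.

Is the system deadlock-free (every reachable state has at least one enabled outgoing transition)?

R = {0,1,3,4,5,6}
  0: a→6  c→0  [deg 2]
  1: b→1  tau→4  [deg 2]
  3: tau→6  [deg 1]
  4: a→6  c→5  [deg 2]
  5: a→3  [deg 1]
  6: a→1  b→1  [deg 2]

Answer: DEADLOCK-FREE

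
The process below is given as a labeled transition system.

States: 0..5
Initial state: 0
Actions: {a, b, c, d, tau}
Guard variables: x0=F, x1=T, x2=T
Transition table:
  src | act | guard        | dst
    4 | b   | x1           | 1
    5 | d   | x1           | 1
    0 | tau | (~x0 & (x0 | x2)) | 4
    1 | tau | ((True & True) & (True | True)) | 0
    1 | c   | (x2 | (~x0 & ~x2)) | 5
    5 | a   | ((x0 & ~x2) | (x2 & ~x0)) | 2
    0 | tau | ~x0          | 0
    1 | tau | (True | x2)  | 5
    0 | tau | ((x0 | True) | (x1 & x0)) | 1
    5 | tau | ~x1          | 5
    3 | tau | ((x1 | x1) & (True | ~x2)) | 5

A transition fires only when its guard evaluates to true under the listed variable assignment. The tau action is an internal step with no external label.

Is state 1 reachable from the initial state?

10 transition(s) survive guard evaluation.
depth 0: {0}
depth 1: {1,4}  now seen {0,1,4}
depth 2: {5}  now seen {0,1,4,5}
depth 3: {2}  now seen {0,1,2,4,5}
Reach set: {0,1,2,4,5}
Path to 1: tau

Answer: REACHABLE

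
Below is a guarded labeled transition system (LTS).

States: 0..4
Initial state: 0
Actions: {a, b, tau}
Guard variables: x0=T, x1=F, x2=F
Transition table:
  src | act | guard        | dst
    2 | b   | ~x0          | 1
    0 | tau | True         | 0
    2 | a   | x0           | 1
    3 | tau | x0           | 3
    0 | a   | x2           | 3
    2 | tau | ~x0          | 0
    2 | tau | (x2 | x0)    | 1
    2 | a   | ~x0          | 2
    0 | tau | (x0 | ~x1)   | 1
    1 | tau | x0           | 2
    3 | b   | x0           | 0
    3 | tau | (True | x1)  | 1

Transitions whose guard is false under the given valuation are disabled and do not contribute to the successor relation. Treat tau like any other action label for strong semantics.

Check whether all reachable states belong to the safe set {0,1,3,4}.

Answer: INVARIANT VIOLATED at state 2

Analysis:
Safe = {0,1,3,4}
Reach set: {0,1,2}
  0: ✓
  1: ✓
  2: VIOLATES
witness against invariant: tau·tau → 2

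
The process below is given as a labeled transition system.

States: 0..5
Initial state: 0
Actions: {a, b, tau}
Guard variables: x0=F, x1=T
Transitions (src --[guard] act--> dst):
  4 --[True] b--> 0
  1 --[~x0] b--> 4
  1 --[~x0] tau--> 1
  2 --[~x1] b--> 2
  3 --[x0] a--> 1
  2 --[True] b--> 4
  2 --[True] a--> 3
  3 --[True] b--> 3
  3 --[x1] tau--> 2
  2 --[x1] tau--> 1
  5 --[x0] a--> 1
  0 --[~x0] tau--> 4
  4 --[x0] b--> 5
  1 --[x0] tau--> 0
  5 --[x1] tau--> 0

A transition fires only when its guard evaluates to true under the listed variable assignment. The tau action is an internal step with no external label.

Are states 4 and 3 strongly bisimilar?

Answer: NOT BISIMILAR

Trace:
Bisimulation quotient by refinement:
  P[0] = {{0,1,2,3,4,5}}
  P[1] = {{0,5},{1,3},{2},{4}}
  P[2] = {{0},{1},{2},{3},{4},{5}}
6 equivalence class(es) (converged in 3)
[4]={4}  [3]={3}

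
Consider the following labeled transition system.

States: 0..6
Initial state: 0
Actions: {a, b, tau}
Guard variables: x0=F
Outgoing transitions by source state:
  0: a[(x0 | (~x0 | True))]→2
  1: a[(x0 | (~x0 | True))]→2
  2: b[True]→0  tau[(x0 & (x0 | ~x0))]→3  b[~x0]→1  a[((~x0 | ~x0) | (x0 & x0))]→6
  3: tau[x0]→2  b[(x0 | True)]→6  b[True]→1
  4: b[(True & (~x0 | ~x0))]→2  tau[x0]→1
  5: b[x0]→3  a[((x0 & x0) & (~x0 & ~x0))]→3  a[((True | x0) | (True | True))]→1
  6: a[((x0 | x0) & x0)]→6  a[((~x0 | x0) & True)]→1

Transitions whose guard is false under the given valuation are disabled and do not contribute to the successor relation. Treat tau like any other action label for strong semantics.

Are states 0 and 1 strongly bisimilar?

Bisimulation quotient by refinement:
  π0 = {{0,1,2,3,4,5,6}}
  π1 = {{0,1,5,6},{2},{3,4}}
  π2 = {{0,1},{2},{3},{4},{5,6}}
Fixed point at round 3; 5 class(es).
[0]={0,1}  [1]={0,1}

Answer: BISIMILAR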